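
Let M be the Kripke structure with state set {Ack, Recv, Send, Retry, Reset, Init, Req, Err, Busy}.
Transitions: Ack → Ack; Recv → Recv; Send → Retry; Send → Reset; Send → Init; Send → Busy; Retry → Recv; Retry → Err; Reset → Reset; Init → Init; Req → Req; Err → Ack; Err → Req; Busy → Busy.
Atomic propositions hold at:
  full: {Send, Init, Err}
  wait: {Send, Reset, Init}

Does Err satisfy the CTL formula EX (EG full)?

No

EG full: greatest fixpoint, start Z0 = {Send, Init, Err}, keep only states in Sat with some successor in Z. Z1 = {Send, Init}; fixed.
Sat(EG full) = {Send, Init}
Sat(EX (EG full)) = {s : some successor in {Send, Init}} = {Send, Init}
Err ∉ Sat(EX (EG full)) = {Send, Init}, so the formula does not hold at Err.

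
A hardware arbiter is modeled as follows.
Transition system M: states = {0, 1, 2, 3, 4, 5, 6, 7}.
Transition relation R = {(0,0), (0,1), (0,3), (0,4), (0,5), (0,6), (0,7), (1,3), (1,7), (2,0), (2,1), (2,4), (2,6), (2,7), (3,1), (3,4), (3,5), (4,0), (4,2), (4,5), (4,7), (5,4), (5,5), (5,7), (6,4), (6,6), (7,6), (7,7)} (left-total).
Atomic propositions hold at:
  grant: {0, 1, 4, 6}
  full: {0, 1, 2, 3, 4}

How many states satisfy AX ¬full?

1

Sat(¬full) = {5, 6, 7}
Sat(AX ¬full) = {s : every successor in {5, 6, 7}} = {7}
|Sat(AX ¬full)| = |{7}| = 1.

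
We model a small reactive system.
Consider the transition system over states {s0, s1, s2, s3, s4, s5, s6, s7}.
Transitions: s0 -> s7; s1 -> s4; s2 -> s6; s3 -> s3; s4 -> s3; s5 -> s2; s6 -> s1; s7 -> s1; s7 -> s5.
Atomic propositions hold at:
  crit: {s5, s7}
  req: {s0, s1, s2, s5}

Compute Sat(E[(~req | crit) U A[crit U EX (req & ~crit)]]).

Sat(~req) = {s3, s4, s6, s7}
Sat(~req | crit) = {s3, s4, s5, s6, s7}
Sat(~crit) = {s0, s1, s2, s3, s4, s6}
Sat(req & ~crit) = {s0, s1, s2}
Sat(EX (req & ~crit)) = {s : some successor in {s0, s1, s2}} = {s5, s6, s7}
A[crit U EX (req & ~crit)]: least fixpoint, start Z0 = Sat(EX (req & ~crit)) = {s5, s6, s7}, add states in Sat(crit) with every successor in Z. Already a fixed point.
Sat(A[crit U EX (req & ~crit)]) = {s5, s6, s7}
E[(~req | crit) U A[crit U EX (req & ~crit)]]: least fixpoint, start Z0 = Sat(A[crit U EX (req & ~crit)]) = {s5, s6, s7}, add states in Sat(~req | crit) with some successor in Z. Already a fixed point.
Sat(E[(~req | crit) U A[crit U EX (req & ~crit)]]) = {s5, s6, s7}

{s5, s6, s7}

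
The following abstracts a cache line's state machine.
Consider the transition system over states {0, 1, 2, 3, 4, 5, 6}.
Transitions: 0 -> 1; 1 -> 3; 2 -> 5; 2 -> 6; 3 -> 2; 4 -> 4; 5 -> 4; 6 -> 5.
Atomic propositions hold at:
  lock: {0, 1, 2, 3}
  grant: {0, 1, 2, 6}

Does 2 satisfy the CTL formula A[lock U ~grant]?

Sat(~grant) = {3, 4, 5}
A[lock U ~grant]: least fixpoint, start Z0 = Sat(~grant) = {3, 4, 5}, add states in Sat(lock) with every successor in Z. Z1 = {1, 3, 4, 5}; Z2 = {0, 1, 3, 4, 5}; fixed.
Sat(A[lock U ~grant]) = {0, 1, 3, 4, 5}
2 ∉ Sat(A[lock U ~grant]) = {0, 1, 3, 4, 5}, so the formula does not hold at 2.

No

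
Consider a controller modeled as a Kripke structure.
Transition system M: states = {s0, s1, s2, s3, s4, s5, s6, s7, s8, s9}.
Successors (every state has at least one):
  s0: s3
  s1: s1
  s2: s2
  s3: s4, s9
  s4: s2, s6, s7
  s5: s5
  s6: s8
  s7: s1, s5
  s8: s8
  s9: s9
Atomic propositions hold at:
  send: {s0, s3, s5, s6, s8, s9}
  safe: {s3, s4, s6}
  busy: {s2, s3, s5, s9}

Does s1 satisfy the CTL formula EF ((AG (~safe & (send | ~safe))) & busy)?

No

Sat(~safe) = {s0, s1, s2, s5, s7, s8, s9}
Sat(send | ~safe) = {s0, s1, s2, s3, s5, s6, s7, s8, s9}
Sat(~safe & (send | ~safe)) = {s0, s1, s2, s5, s7, s8, s9}
AG (~safe & (send | ~safe)): greatest fixpoint, start Z0 = {s0, s1, s2, s5, s7, s8, s9}, keep only states in Sat with every successor in Z. Z1 = {s1, s2, s5, s7, s8, s9}; fixed.
Sat(AG (~safe & (send | ~safe))) = {s1, s2, s5, s7, s8, s9}
Sat((AG (~safe & (send | ~safe))) & busy) = {s2, s5, s9}
EF ((AG (~safe & (send | ~safe))) & busy): least fixpoint, start Z0 = {s2, s5, s9}, add states with some successor in Z. Z1 = {s2, s3, s4, s5, s7, s9}; Z2 = {s0, s2, s3, s4, s5, s7, s9}; fixed.
Sat(EF ((AG (~safe & (send | ~safe))) & busy)) = {s0, s2, s3, s4, s5, s7, s9}
s1 ∉ Sat(EF ((AG (~safe & (send | ~safe))) & busy)) = {s0, s2, s3, s4, s5, s7, s9}, so the formula does not hold at s1.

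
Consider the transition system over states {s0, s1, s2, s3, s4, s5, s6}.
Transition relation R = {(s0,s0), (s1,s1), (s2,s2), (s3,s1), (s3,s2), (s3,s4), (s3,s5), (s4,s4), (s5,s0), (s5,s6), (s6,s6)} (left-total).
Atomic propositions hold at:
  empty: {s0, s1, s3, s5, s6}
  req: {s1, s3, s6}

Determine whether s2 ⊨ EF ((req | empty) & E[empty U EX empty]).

No

Sat(req | empty) = {s0, s1, s3, s5, s6}
Sat(EX empty) = {s : some successor in {s0, s1, s3, s5, s6}} = {s0, s1, s3, s5, s6}
E[empty U EX empty]: least fixpoint, start Z0 = Sat(EX empty) = {s0, s1, s3, s5, s6}, add states in Sat(empty) with some successor in Z. Already a fixed point.
Sat(E[empty U EX empty]) = {s0, s1, s3, s5, s6}
Sat((req | empty) & E[empty U EX empty]) = {s0, s1, s3, s5, s6}
EF ((req | empty) & E[empty U EX empty]): least fixpoint, start Z0 = {s0, s1, s3, s5, s6}, add states with some successor in Z. Already a fixed point.
Sat(EF ((req | empty) & E[empty U EX empty])) = {s0, s1, s3, s5, s6}
s2 ∉ Sat(EF ((req | empty) & E[empty U EX empty])) = {s0, s1, s3, s5, s6}, so the formula does not hold at s2.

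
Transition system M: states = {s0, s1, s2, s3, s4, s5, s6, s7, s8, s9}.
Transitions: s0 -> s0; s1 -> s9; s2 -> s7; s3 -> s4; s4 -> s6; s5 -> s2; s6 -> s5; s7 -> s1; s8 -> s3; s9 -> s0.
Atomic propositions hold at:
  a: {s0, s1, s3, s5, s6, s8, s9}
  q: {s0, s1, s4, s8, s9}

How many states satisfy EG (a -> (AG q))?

AG q: greatest fixpoint, start Z0 = {s0, s1, s4, s8, s9}, keep only states in Sat with every successor in Z. Z1 = {s0, s1, s9}; fixed.
Sat(AG q) = {s0, s1, s9}
Sat(a -> (AG q)) = {s0, s1, s2, s4, s7, s9}
EG (a -> (AG q)): greatest fixpoint, start Z0 = {s0, s1, s2, s4, s7, s9}, keep only states in Sat with some successor in Z. Z1 = {s0, s1, s2, s7, s9}; fixed.
Sat(EG (a -> (AG q))) = {s0, s1, s2, s7, s9}
|Sat(EG (a -> (AG q)))| = |{s0, s1, s2, s7, s9}| = 5.

5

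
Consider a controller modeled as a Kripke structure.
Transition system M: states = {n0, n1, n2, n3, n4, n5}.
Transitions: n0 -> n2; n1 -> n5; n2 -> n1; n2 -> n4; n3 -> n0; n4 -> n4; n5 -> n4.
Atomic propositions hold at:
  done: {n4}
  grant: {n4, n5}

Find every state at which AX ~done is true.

Sat(~done) = {n0, n1, n2, n3, n5}
Sat(AX ~done) = {s : every successor in {n0, n1, n2, n3, n5}} = {n0, n1, n3}

{n0, n1, n3}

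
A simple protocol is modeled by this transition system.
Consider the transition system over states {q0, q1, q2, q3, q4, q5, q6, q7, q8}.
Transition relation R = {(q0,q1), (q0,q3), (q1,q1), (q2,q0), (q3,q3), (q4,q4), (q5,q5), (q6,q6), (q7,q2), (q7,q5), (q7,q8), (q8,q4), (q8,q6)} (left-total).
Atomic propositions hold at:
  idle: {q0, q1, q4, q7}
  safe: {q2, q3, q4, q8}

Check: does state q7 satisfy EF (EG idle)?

Yes

EG idle: greatest fixpoint, start Z0 = {q0, q1, q4, q7}, keep only states in Sat with some successor in Z. Z1 = {q0, q1, q4}; fixed.
Sat(EG idle) = {q0, q1, q4}
EF (EG idle): least fixpoint, start Z0 = {q0, q1, q4}, add states with some successor in Z. Z1 = {q0, q1, q2, q4, q8}; Z2 = {q0, q1, q2, q4, q7, q8}; fixed.
Sat(EF (EG idle)) = {q0, q1, q2, q4, q7, q8}
q7 ∈ Sat(EF (EG idle)) = {q0, q1, q2, q4, q7, q8}, so the formula holds at q7.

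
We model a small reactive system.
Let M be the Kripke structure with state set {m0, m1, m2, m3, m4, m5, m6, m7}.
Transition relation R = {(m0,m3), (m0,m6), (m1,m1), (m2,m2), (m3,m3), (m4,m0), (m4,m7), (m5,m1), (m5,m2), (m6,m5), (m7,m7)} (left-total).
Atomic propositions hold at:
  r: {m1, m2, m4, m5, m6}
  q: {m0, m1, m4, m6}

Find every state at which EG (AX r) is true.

{m1, m2, m5, m6}

Sat(AX r) = {s : every successor in {m1, m2, m4, m5, m6}} = {m1, m2, m5, m6}
EG (AX r): greatest fixpoint, start Z0 = {m1, m2, m5, m6}, keep only states in Sat with some successor in Z. Already a fixed point.
Sat(EG (AX r)) = {m1, m2, m5, m6}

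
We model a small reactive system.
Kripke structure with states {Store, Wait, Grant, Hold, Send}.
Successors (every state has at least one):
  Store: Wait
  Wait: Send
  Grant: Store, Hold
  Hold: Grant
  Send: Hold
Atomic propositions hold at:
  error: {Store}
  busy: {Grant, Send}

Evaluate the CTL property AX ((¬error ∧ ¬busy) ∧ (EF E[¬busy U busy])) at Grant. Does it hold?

Sat(¬error) = {Wait, Grant, Hold, Send}
Sat(¬busy) = {Store, Wait, Hold}
Sat(¬error ∧ ¬busy) = {Wait, Hold}
E[¬busy U busy]: least fixpoint, start Z0 = Sat(busy) = {Grant, Send}, add states in Sat(¬busy) with some successor in Z. Z1 = {Wait, Grant, Hold, Send}; Z2 = {Store, Wait, Grant, Hold, Send}; fixed.
Sat(E[¬busy U busy]) = {Store, Wait, Grant, Hold, Send}
EF E[¬busy U busy]: least fixpoint, start Z0 = {Store, Wait, Grant, Hold, Send}, add states with some successor in Z. Already a fixed point.
Sat(EF E[¬busy U busy]) = {Store, Wait, Grant, Hold, Send}
Sat((¬error ∧ ¬busy) ∧ (EF E[¬busy U busy])) = {Wait, Hold}
Sat(AX ((¬error ∧ ¬busy) ∧ (EF E[¬busy U busy]))) = {s : every successor in {Wait, Hold}} = {Store, Send}
Grant ∉ Sat(AX ((¬error ∧ ¬busy) ∧ (EF E[¬busy U busy]))) = {Store, Send}, so the formula does not hold at Grant.

No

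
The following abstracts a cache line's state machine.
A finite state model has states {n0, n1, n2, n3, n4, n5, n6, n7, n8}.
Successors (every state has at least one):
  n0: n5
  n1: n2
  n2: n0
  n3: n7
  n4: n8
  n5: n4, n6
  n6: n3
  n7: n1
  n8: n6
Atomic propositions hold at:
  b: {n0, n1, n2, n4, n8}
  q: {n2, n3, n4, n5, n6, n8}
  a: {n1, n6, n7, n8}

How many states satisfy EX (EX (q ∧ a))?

Sat(q ∧ a) = {n6, n8}
Sat(EX (q ∧ a)) = {s : some successor in {n6, n8}} = {n4, n5, n8}
Sat(EX (EX (q ∧ a))) = {s : some successor in {n4, n5, n8}} = {n0, n4, n5}
|Sat(EX (EX (q ∧ a)))| = |{n0, n4, n5}| = 3.

3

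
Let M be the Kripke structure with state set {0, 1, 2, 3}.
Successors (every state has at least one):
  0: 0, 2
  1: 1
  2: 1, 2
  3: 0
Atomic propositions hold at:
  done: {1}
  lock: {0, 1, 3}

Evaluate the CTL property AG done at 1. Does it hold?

AG done: greatest fixpoint, start Z0 = {1}, keep only states in Sat with every successor in Z. Already a fixed point.
Sat(AG done) = {1}
1 ∈ Sat(AG done) = {1}, so the formula holds at 1.

Yes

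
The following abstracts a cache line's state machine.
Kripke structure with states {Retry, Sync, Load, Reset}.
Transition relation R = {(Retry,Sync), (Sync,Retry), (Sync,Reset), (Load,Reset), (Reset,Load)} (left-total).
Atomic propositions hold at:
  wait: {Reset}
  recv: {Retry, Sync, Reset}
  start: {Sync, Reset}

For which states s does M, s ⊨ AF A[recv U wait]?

{Load, Reset}

A[recv U wait]: least fixpoint, start Z0 = Sat(wait) = {Reset}, add states in Sat(recv) with every successor in Z. Already a fixed point.
Sat(A[recv U wait]) = {Reset}
AF A[recv U wait]: least fixpoint, start Z0 = {Reset}, add states with every successor in Z. Z1 = {Load, Reset}; fixed.
Sat(AF A[recv U wait]) = {Load, Reset}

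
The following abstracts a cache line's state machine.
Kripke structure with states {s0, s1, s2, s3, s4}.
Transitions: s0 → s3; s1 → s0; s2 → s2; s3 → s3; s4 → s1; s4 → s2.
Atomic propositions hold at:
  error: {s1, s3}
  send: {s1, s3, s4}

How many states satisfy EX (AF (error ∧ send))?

Sat(error ∧ send) = {s1, s3}
AF (error ∧ send): least fixpoint, start Z0 = {s1, s3}, add states with every successor in Z. Z1 = {s0, s1, s3}; fixed.
Sat(AF (error ∧ send)) = {s0, s1, s3}
Sat(EX (AF (error ∧ send))) = {s : some successor in {s0, s1, s3}} = {s0, s1, s3, s4}
|Sat(EX (AF (error ∧ send)))| = |{s0, s1, s3, s4}| = 4.

4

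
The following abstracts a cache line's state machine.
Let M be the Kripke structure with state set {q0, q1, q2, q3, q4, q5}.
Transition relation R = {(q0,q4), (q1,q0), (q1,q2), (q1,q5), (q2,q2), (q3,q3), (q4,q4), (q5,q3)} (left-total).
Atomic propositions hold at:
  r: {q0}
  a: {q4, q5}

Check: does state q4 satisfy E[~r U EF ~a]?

Sat(~r) = {q1, q2, q3, q4, q5}
Sat(~a) = {q0, q1, q2, q3}
EF ~a: least fixpoint, start Z0 = {q0, q1, q2, q3}, add states with some successor in Z. Z1 = {q0, q1, q2, q3, q5}; fixed.
Sat(EF ~a) = {q0, q1, q2, q3, q5}
E[~r U EF ~a]: least fixpoint, start Z0 = Sat(EF ~a) = {q0, q1, q2, q3, q5}, add states in Sat(~r) with some successor in Z. Already a fixed point.
Sat(E[~r U EF ~a]) = {q0, q1, q2, q3, q5}
q4 ∉ Sat(E[~r U EF ~a]) = {q0, q1, q2, q3, q5}, so the formula does not hold at q4.

No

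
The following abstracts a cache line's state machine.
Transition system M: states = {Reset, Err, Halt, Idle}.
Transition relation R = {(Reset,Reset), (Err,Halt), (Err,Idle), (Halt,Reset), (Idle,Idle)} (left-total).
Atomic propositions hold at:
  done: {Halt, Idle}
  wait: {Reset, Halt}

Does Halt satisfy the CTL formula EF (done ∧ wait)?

Yes

Sat(done ∧ wait) = {Halt}
EF (done ∧ wait): least fixpoint, start Z0 = {Halt}, add states with some successor in Z. Z1 = {Err, Halt}; fixed.
Sat(EF (done ∧ wait)) = {Err, Halt}
Halt ∈ Sat(EF (done ∧ wait)) = {Err, Halt}, so the formula holds at Halt.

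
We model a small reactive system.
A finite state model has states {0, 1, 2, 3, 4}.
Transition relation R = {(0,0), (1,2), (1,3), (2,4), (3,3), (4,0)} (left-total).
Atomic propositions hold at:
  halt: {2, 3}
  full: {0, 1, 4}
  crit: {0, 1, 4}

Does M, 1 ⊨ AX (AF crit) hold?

AF crit: least fixpoint, start Z0 = {0, 1, 4}, add states with every successor in Z. Z1 = {0, 1, 2, 4}; fixed.
Sat(AF crit) = {0, 1, 2, 4}
Sat(AX (AF crit)) = {s : every successor in {0, 1, 2, 4}} = {0, 2, 4}
1 ∉ Sat(AX (AF crit)) = {0, 2, 4}, so the formula does not hold at 1.

No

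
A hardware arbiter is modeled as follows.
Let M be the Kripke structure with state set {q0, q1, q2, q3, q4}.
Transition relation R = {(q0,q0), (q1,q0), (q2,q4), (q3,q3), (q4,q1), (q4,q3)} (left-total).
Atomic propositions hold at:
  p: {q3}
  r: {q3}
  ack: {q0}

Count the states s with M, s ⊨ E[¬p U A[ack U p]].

Sat(¬p) = {q0, q1, q2, q4}
A[ack U p]: least fixpoint, start Z0 = Sat(p) = {q3}, add states in Sat(ack) with every successor in Z. Already a fixed point.
Sat(A[ack U p]) = {q3}
E[¬p U A[ack U p]]: least fixpoint, start Z0 = Sat(A[ack U p]) = {q3}, add states in Sat(¬p) with some successor in Z. Z1 = {q3, q4}; Z2 = {q2, q3, q4}; fixed.
Sat(E[¬p U A[ack U p]]) = {q2, q3, q4}
|Sat(E[¬p U A[ack U p]])| = |{q2, q3, q4}| = 3.

3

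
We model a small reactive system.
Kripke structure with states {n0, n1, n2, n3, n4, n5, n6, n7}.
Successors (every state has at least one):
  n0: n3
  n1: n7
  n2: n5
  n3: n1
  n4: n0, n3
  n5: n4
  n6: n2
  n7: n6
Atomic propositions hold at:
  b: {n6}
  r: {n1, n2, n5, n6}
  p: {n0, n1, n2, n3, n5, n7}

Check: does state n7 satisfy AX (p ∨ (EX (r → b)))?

Sat(r → b) = {n0, n3, n4, n6, n7}
Sat(EX (r → b)) = {s : some successor in {n0, n3, n4, n6, n7}} = {n0, n1, n4, n5, n7}
Sat(p ∨ (EX (r → b))) = {n0, n1, n2, n3, n4, n5, n7}
Sat(AX (p ∨ (EX (r → b)))) = {s : every successor in {n0, n1, n2, n3, n4, n5, n7}} = {n0, n1, n2, n3, n4, n5, n6}
n7 ∉ Sat(AX (p ∨ (EX (r → b)))) = {n0, n1, n2, n3, n4, n5, n6}, so the formula does not hold at n7.

No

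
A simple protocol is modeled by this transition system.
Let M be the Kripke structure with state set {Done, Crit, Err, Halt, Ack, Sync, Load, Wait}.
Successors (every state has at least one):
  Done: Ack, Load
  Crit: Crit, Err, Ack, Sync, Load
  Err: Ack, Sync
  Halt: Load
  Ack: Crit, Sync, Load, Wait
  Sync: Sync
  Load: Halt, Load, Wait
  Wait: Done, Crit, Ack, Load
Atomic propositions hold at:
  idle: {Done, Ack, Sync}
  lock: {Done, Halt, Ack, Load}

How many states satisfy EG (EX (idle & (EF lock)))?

2

EF lock: least fixpoint, start Z0 = {Done, Halt, Ack, Load}, add states with some successor in Z. Z1 = {Done, Crit, Err, Halt, Ack, Load, Wait}; fixed.
Sat(EF lock) = {Done, Crit, Err, Halt, Ack, Load, Wait}
Sat(idle & (EF lock)) = {Done, Ack}
Sat(EX (idle & (EF lock))) = {s : some successor in {Done, Ack}} = {Done, Crit, Err, Wait}
EG (EX (idle & (EF lock))): greatest fixpoint, start Z0 = {Done, Crit, Err, Wait}, keep only states in Sat with some successor in Z. Z1 = {Crit, Wait}; fixed.
Sat(EG (EX (idle & (EF lock)))) = {Crit, Wait}
|Sat(EG (EX (idle & (EF lock))))| = |{Crit, Wait}| = 2.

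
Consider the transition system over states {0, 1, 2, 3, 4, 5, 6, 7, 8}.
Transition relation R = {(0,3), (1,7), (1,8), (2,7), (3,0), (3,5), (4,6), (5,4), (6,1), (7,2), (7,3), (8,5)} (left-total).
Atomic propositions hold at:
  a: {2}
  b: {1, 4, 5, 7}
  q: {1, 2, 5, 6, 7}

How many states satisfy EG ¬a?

8

Sat(¬a) = {0, 1, 3, 4, 5, 6, 7, 8}
EG ¬a: greatest fixpoint, start Z0 = {0, 1, 3, 4, 5, 6, 7, 8}, keep only states in Sat with some successor in Z. Already a fixed point.
Sat(EG ¬a) = {0, 1, 3, 4, 5, 6, 7, 8}
|Sat(EG ¬a)| = |{0, 1, 3, 4, 5, 6, 7, 8}| = 8.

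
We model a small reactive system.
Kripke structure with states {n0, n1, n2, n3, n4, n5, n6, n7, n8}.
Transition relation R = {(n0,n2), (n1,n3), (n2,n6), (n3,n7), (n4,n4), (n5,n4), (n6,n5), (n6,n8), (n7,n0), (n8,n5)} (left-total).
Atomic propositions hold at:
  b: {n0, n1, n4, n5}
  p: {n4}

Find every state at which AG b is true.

AG b: greatest fixpoint, start Z0 = {n0, n1, n4, n5}, keep only states in Sat with every successor in Z. Z1 = {n4, n5}; fixed.
Sat(AG b) = {n4, n5}

{n4, n5}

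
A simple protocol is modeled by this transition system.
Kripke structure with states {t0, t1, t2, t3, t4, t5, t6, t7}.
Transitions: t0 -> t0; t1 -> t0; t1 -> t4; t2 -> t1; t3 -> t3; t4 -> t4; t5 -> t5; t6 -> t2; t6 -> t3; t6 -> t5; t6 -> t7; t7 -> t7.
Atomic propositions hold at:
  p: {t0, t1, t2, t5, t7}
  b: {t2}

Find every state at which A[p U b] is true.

{t2}

A[p U b]: least fixpoint, start Z0 = Sat(b) = {t2}, add states in Sat(p) with every successor in Z. Already a fixed point.
Sat(A[p U b]) = {t2}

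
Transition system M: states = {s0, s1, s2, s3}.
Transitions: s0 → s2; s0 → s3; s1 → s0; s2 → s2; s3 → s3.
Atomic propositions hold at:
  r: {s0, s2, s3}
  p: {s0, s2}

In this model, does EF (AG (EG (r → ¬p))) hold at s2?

Sat(¬p) = {s1, s3}
Sat(r → ¬p) = {s1, s3}
EG (r → ¬p): greatest fixpoint, start Z0 = {s1, s3}, keep only states in Sat with some successor in Z. Z1 = {s3}; fixed.
Sat(EG (r → ¬p)) = {s3}
AG (EG (r → ¬p)): greatest fixpoint, start Z0 = {s3}, keep only states in Sat with every successor in Z. Already a fixed point.
Sat(AG (EG (r → ¬p))) = {s3}
EF (AG (EG (r → ¬p))): least fixpoint, start Z0 = {s3}, add states with some successor in Z. Z1 = {s0, s3}; Z2 = {s0, s1, s3}; fixed.
Sat(EF (AG (EG (r → ¬p)))) = {s0, s1, s3}
s2 ∉ Sat(EF (AG (EG (r → ¬p)))) = {s0, s1, s3}, so the formula does not hold at s2.

No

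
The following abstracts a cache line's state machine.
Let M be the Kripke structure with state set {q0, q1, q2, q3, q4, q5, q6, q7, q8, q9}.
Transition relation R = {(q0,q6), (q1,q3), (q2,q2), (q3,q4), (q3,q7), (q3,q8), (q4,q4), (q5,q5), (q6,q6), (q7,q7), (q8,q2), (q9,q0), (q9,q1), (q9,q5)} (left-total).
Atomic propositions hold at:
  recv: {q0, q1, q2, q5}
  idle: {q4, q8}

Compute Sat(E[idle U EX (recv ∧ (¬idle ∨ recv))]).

Sat(¬idle) = {q0, q1, q2, q3, q5, q6, q7, q9}
Sat(¬idle ∨ recv) = {q0, q1, q2, q3, q5, q6, q7, q9}
Sat(recv ∧ (¬idle ∨ recv)) = {q0, q1, q2, q5}
Sat(EX (recv ∧ (¬idle ∨ recv))) = {s : some successor in {q0, q1, q2, q5}} = {q2, q5, q8, q9}
E[idle U EX (recv ∧ (¬idle ∨ recv))]: least fixpoint, start Z0 = Sat(EX (recv ∧ (¬idle ∨ recv))) = {q2, q5, q8, q9}, add states in Sat(idle) with some successor in Z. Already a fixed point.
Sat(E[idle U EX (recv ∧ (¬idle ∨ recv))]) = {q2, q5, q8, q9}

{q2, q5, q8, q9}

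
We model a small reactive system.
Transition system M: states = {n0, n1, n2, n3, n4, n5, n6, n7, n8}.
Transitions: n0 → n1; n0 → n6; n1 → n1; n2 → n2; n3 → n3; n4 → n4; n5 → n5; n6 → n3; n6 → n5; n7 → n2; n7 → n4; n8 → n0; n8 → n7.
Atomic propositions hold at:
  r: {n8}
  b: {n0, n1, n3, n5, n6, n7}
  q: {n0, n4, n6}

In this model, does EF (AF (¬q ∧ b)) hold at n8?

Yes

Sat(¬q) = {n1, n2, n3, n5, n7, n8}
Sat(¬q ∧ b) = {n1, n3, n5, n7}
AF (¬q ∧ b): least fixpoint, start Z0 = {n1, n3, n5, n7}, add states with every successor in Z. Z1 = {n1, n3, n5, n6, n7}; Z2 = {n0, n1, n3, n5, n6, n7}; Z3 = {n0, n1, n3, n5, n6, n7, n8}; fixed.
Sat(AF (¬q ∧ b)) = {n0, n1, n3, n5, n6, n7, n8}
EF (AF (¬q ∧ b)): least fixpoint, start Z0 = {n0, n1, n3, n5, n6, n7, n8}, add states with some successor in Z. Already a fixed point.
Sat(EF (AF (¬q ∧ b))) = {n0, n1, n3, n5, n6, n7, n8}
n8 ∈ Sat(EF (AF (¬q ∧ b))) = {n0, n1, n3, n5, n6, n7, n8}, so the formula holds at n8.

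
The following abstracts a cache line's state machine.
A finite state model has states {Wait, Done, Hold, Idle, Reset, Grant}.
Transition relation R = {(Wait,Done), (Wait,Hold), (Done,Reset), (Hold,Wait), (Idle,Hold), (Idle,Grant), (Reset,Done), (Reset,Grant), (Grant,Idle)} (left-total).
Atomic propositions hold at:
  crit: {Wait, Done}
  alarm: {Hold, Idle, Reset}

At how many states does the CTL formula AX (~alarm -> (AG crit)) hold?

2

Sat(~alarm) = {Wait, Done, Grant}
AG crit: greatest fixpoint, start Z0 = {Wait, Done}, keep only states in Sat with every successor in Z. Z1 = ∅; fixed.
Sat(AG crit) = ∅
Sat(~alarm -> (AG crit)) = {Hold, Idle, Reset}
Sat(AX (~alarm -> (AG crit))) = {s : every successor in {Hold, Idle, Reset}} = {Done, Grant}
|Sat(AX (~alarm -> (AG crit)))| = |{Done, Grant}| = 2.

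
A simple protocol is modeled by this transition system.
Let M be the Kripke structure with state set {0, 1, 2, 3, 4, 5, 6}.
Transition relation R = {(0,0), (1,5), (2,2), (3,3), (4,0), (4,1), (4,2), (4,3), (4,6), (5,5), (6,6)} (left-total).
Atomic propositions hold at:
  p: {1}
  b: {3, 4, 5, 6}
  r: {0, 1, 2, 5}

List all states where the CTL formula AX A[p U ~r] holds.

Sat(~r) = {3, 4, 6}
A[p U ~r]: least fixpoint, start Z0 = Sat(~r) = {3, 4, 6}, add states in Sat(p) with every successor in Z. Already a fixed point.
Sat(A[p U ~r]) = {3, 4, 6}
Sat(AX A[p U ~r]) = {s : every successor in {3, 4, 6}} = {3, 6}

{3, 6}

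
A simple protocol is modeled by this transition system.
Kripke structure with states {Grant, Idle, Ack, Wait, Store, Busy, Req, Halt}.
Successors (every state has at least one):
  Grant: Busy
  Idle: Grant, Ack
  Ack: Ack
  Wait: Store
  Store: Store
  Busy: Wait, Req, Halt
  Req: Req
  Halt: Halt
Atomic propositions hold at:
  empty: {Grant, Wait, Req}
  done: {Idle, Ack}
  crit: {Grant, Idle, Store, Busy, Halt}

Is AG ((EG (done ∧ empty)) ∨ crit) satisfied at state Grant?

No

Sat(done ∧ empty) = ∅
EG (done ∧ empty): greatest fixpoint, start Z0 = ∅, keep only states in Sat with some successor in Z. Already a fixed point.
Sat(EG (done ∧ empty)) = ∅
Sat((EG (done ∧ empty)) ∨ crit) = {Grant, Idle, Store, Busy, Halt}
AG ((EG (done ∧ empty)) ∨ crit): greatest fixpoint, start Z0 = {Grant, Idle, Store, Busy, Halt}, keep only states in Sat with every successor in Z. Z1 = {Grant, Store, Halt}; Z2 = {Store, Halt}; fixed.
Sat(AG ((EG (done ∧ empty)) ∨ crit)) = {Store, Halt}
Grant ∉ Sat(AG ((EG (done ∧ empty)) ∨ crit)) = {Store, Halt}, so the formula does not hold at Grant.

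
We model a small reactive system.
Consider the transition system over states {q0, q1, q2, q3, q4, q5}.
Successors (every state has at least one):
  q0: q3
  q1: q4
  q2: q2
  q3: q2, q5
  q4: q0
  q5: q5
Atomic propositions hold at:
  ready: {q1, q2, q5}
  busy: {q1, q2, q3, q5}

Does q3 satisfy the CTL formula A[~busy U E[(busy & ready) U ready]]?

No

Sat(~busy) = {q0, q4}
Sat(busy & ready) = {q1, q2, q5}
E[(busy & ready) U ready]: least fixpoint, start Z0 = Sat(ready) = {q1, q2, q5}, add states in Sat(busy & ready) with some successor in Z. Already a fixed point.
Sat(E[(busy & ready) U ready]) = {q1, q2, q5}
A[~busy U E[(busy & ready) U ready]]: least fixpoint, start Z0 = Sat(E[(busy & ready) U ready]) = {q1, q2, q5}, add states in Sat(~busy) with every successor in Z. Already a fixed point.
Sat(A[~busy U E[(busy & ready) U ready]]) = {q1, q2, q5}
q3 ∉ Sat(A[~busy U E[(busy & ready) U ready]]) = {q1, q2, q5}, so the formula does not hold at q3.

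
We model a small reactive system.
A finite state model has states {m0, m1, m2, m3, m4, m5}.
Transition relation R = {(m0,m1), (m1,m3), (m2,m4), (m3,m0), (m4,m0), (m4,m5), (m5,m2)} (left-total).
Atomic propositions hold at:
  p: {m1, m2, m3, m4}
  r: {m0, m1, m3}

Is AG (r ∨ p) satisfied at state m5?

No

Sat(r ∨ p) = {m0, m1, m2, m3, m4}
AG (r ∨ p): greatest fixpoint, start Z0 = {m0, m1, m2, m3, m4}, keep only states in Sat with every successor in Z. Z1 = {m0, m1, m2, m3}; Z2 = {m0, m1, m3}; fixed.
Sat(AG (r ∨ p)) = {m0, m1, m3}
m5 ∉ Sat(AG (r ∨ p)) = {m0, m1, m3}, so the formula does not hold at m5.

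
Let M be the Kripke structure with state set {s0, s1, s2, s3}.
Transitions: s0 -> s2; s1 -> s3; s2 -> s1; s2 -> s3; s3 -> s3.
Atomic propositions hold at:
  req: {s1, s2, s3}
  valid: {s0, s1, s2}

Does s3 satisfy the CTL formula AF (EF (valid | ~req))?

Sat(~req) = {s0}
Sat(valid | ~req) = {s0, s1, s2}
EF (valid | ~req): least fixpoint, start Z0 = {s0, s1, s2}, add states with some successor in Z. Already a fixed point.
Sat(EF (valid | ~req)) = {s0, s1, s2}
AF (EF (valid | ~req)): least fixpoint, start Z0 = {s0, s1, s2}, add states with every successor in Z. Already a fixed point.
Sat(AF (EF (valid | ~req))) = {s0, s1, s2}
s3 ∉ Sat(AF (EF (valid | ~req))) = {s0, s1, s2}, so the formula does not hold at s3.

No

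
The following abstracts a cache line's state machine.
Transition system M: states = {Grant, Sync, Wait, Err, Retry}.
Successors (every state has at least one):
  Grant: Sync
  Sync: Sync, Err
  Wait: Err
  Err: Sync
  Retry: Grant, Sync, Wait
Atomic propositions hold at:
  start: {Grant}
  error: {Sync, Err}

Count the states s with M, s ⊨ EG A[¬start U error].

3

Sat(¬start) = {Sync, Wait, Err, Retry}
A[¬start U error]: least fixpoint, start Z0 = Sat(error) = {Sync, Err}, add states in Sat(¬start) with every successor in Z. Z1 = {Sync, Wait, Err}; fixed.
Sat(A[¬start U error]) = {Sync, Wait, Err}
EG A[¬start U error]: greatest fixpoint, start Z0 = {Sync, Wait, Err}, keep only states in Sat with some successor in Z. Already a fixed point.
Sat(EG A[¬start U error]) = {Sync, Wait, Err}
|Sat(EG A[¬start U error])| = |{Sync, Wait, Err}| = 3.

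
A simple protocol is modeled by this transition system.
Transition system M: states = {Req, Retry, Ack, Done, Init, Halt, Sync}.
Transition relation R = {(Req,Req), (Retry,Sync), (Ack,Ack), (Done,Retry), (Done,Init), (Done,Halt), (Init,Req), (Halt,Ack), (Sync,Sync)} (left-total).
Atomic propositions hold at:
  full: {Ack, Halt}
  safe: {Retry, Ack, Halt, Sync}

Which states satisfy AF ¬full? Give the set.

Sat(¬full) = {Req, Retry, Done, Init, Sync}
AF ¬full: least fixpoint, start Z0 = {Req, Retry, Done, Init, Sync}, add states with every successor in Z. Already a fixed point.
Sat(AF ¬full) = {Req, Retry, Done, Init, Sync}

{Req, Retry, Done, Init, Sync}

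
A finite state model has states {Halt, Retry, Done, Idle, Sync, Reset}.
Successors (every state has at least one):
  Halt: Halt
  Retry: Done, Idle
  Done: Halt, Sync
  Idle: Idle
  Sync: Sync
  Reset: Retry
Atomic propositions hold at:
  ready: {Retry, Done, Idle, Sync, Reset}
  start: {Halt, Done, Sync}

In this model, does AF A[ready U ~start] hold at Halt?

Sat(~start) = {Retry, Idle, Reset}
A[ready U ~start]: least fixpoint, start Z0 = Sat(~start) = {Retry, Idle, Reset}, add states in Sat(ready) with every successor in Z. Already a fixed point.
Sat(A[ready U ~start]) = {Retry, Idle, Reset}
AF A[ready U ~start]: least fixpoint, start Z0 = {Retry, Idle, Reset}, add states with every successor in Z. Already a fixed point.
Sat(AF A[ready U ~start]) = {Retry, Idle, Reset}
Halt ∉ Sat(AF A[ready U ~start]) = {Retry, Idle, Reset}, so the formula does not hold at Halt.

No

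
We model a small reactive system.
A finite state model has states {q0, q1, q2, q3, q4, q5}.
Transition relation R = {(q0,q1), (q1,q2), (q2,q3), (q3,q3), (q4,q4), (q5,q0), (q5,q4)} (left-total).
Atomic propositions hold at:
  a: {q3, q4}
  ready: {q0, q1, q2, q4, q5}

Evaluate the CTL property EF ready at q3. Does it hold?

No

EF ready: least fixpoint, start Z0 = {q0, q1, q2, q4, q5}, add states with some successor in Z. Already a fixed point.
Sat(EF ready) = {q0, q1, q2, q4, q5}
q3 ∉ Sat(EF ready) = {q0, q1, q2, q4, q5}, so the formula does not hold at q3.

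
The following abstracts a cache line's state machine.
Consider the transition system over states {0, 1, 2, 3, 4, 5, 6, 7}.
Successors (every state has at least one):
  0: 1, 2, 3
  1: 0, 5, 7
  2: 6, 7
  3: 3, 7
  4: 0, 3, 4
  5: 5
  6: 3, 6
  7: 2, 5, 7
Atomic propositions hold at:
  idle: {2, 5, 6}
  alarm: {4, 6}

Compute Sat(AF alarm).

{4, 6}

AF alarm: least fixpoint, start Z0 = {4, 6}, add states with every successor in Z. Already a fixed point.
Sat(AF alarm) = {4, 6}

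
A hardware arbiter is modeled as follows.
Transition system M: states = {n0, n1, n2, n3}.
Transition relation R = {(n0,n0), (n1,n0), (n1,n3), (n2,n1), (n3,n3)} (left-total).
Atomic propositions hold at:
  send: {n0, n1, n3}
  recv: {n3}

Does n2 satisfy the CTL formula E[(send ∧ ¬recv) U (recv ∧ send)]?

No

Sat(¬recv) = {n0, n1, n2}
Sat(send ∧ ¬recv) = {n0, n1}
Sat(recv ∧ send) = {n3}
E[(send ∧ ¬recv) U (recv ∧ send)]: least fixpoint, start Z0 = Sat((recv ∧ send)) = {n3}, add states in Sat(send ∧ ¬recv) with some successor in Z. Z1 = {n1, n3}; fixed.
Sat(E[(send ∧ ¬recv) U (recv ∧ send)]) = {n1, n3}
n2 ∉ Sat(E[(send ∧ ¬recv) U (recv ∧ send)]) = {n1, n3}, so the formula does not hold at n2.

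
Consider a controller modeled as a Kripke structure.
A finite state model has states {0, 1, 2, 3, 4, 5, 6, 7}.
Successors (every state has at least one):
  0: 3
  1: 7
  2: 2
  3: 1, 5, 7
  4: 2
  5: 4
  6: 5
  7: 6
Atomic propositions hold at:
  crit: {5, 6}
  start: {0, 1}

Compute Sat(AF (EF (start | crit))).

Sat(start | crit) = {0, 1, 5, 6}
EF (start | crit): least fixpoint, start Z0 = {0, 1, 5, 6}, add states with some successor in Z. Z1 = {0, 1, 3, 5, 6, 7}; fixed.
Sat(EF (start | crit)) = {0, 1, 3, 5, 6, 7}
AF (EF (start | crit)): least fixpoint, start Z0 = {0, 1, 3, 5, 6, 7}, add states with every successor in Z. Already a fixed point.
Sat(AF (EF (start | crit))) = {0, 1, 3, 5, 6, 7}

{0, 1, 3, 5, 6, 7}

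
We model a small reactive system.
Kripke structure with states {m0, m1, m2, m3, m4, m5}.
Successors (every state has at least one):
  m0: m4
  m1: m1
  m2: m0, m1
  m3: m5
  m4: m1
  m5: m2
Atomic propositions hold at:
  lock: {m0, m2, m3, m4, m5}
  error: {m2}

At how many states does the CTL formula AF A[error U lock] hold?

A[error U lock]: least fixpoint, start Z0 = Sat(lock) = {m0, m2, m3, m4, m5}, add states in Sat(error) with every successor in Z. Already a fixed point.
Sat(A[error U lock]) = {m0, m2, m3, m4, m5}
AF A[error U lock]: least fixpoint, start Z0 = {m0, m2, m3, m4, m5}, add states with every successor in Z. Already a fixed point.
Sat(AF A[error U lock]) = {m0, m2, m3, m4, m5}
|Sat(AF A[error U lock])| = |{m0, m2, m3, m4, m5}| = 5.

5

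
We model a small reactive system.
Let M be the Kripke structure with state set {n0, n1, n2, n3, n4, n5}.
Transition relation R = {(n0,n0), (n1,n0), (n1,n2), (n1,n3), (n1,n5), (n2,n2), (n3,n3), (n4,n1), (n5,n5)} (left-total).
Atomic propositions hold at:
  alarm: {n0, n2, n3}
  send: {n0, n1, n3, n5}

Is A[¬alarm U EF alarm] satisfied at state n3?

Yes

Sat(¬alarm) = {n1, n4, n5}
EF alarm: least fixpoint, start Z0 = {n0, n2, n3}, add states with some successor in Z. Z1 = {n0, n1, n2, n3}; Z2 = {n0, n1, n2, n3, n4}; fixed.
Sat(EF alarm) = {n0, n1, n2, n3, n4}
A[¬alarm U EF alarm]: least fixpoint, start Z0 = Sat(EF alarm) = {n0, n1, n2, n3, n4}, add states in Sat(¬alarm) with every successor in Z. Already a fixed point.
Sat(A[¬alarm U EF alarm]) = {n0, n1, n2, n3, n4}
n3 ∈ Sat(A[¬alarm U EF alarm]) = {n0, n1, n2, n3, n4}, so the formula holds at n3.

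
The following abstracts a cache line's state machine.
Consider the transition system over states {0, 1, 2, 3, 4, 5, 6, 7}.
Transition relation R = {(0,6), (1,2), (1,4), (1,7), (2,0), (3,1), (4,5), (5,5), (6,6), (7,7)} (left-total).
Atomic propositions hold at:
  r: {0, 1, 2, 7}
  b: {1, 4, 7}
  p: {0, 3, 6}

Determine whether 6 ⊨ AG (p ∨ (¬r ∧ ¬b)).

Yes

Sat(¬r) = {3, 4, 5, 6}
Sat(¬b) = {0, 2, 3, 5, 6}
Sat(¬r ∧ ¬b) = {3, 5, 6}
Sat(p ∨ (¬r ∧ ¬b)) = {0, 3, 5, 6}
AG (p ∨ (¬r ∧ ¬b)): greatest fixpoint, start Z0 = {0, 3, 5, 6}, keep only states in Sat with every successor in Z. Z1 = {0, 5, 6}; fixed.
Sat(AG (p ∨ (¬r ∧ ¬b))) = {0, 5, 6}
6 ∈ Sat(AG (p ∨ (¬r ∧ ¬b))) = {0, 5, 6}, so the formula holds at 6.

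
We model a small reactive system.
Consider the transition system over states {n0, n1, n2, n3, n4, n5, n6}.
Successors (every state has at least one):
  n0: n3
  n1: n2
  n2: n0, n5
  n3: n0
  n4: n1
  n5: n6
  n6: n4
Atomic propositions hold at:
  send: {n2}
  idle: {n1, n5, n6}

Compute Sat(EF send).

{n1, n2, n4, n5, n6}

EF send: least fixpoint, start Z0 = {n2}, add states with some successor in Z. Z1 = {n1, n2}; Z2 = {n1, n2, n4}; Z3 = {n1, n2, n4, n6}; Z4 = {n1, n2, n4, n5, n6}; fixed.
Sat(EF send) = {n1, n2, n4, n5, n6}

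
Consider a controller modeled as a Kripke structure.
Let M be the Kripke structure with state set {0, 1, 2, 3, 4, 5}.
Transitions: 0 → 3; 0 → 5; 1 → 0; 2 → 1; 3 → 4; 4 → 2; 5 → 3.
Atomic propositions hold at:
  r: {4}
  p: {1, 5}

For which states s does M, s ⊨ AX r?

{3}

Sat(AX r) = {s : every successor in {4}} = {3}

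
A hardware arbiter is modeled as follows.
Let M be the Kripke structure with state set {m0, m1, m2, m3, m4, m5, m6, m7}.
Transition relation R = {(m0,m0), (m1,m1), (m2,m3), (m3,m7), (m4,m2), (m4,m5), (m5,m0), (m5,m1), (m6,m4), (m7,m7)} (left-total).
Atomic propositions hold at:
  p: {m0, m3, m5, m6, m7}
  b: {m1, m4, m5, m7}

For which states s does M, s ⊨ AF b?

{m1, m2, m3, m4, m5, m6, m7}

AF b: least fixpoint, start Z0 = {m1, m4, m5, m7}, add states with every successor in Z. Z1 = {m1, m3, m4, m5, m6, m7}; Z2 = {m1, m2, m3, m4, m5, m6, m7}; fixed.
Sat(AF b) = {m1, m2, m3, m4, m5, m6, m7}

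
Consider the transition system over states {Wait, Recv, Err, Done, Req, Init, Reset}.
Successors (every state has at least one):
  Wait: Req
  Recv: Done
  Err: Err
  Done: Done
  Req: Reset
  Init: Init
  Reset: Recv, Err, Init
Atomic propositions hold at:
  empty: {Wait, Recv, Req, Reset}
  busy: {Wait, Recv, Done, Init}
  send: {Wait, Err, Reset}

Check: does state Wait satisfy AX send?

No

Sat(AX send) = {s : every successor in {Wait, Err, Reset}} = {Err, Req}
Wait ∉ Sat(AX send) = {Err, Req}, so the formula does not hold at Wait.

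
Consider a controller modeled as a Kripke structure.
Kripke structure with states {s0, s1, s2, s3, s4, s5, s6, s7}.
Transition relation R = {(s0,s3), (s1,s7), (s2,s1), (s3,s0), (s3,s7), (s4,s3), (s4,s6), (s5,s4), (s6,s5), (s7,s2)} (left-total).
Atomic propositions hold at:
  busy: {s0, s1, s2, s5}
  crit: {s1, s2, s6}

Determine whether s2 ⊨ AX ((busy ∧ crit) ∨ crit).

Yes

Sat(busy ∧ crit) = {s1, s2}
Sat((busy ∧ crit) ∨ crit) = {s1, s2, s6}
Sat(AX ((busy ∧ crit) ∨ crit)) = {s : every successor in {s1, s2, s6}} = {s2, s7}
s2 ∈ Sat(AX ((busy ∧ crit) ∨ crit)) = {s2, s7}, so the formula holds at s2.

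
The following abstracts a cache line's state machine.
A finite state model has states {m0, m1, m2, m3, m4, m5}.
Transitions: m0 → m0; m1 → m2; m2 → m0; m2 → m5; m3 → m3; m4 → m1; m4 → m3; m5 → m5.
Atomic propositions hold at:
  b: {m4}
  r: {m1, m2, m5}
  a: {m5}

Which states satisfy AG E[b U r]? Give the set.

{m5}

E[b U r]: least fixpoint, start Z0 = Sat(r) = {m1, m2, m5}, add states in Sat(b) with some successor in Z. Z1 = {m1, m2, m4, m5}; fixed.
Sat(E[b U r]) = {m1, m2, m4, m5}
AG E[b U r]: greatest fixpoint, start Z0 = {m1, m2, m4, m5}, keep only states in Sat with every successor in Z. Z1 = {m1, m5}; Z2 = {m5}; fixed.
Sat(AG E[b U r]) = {m5}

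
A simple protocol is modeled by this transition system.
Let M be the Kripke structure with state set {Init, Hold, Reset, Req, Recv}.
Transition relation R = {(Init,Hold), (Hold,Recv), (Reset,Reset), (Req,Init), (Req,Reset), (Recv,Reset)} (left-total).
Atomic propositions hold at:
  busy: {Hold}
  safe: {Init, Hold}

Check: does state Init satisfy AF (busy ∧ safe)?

Sat(busy ∧ safe) = {Hold}
AF (busy ∧ safe): least fixpoint, start Z0 = {Hold}, add states with every successor in Z. Z1 = {Init, Hold}; fixed.
Sat(AF (busy ∧ safe)) = {Init, Hold}
Init ∈ Sat(AF (busy ∧ safe)) = {Init, Hold}, so the formula holds at Init.

Yes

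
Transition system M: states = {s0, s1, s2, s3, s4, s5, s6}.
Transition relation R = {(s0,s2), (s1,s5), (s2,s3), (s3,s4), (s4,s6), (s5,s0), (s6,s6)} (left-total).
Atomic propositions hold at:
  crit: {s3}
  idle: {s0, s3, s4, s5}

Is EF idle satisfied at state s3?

EF idle: least fixpoint, start Z0 = {s0, s3, s4, s5}, add states with some successor in Z. Z1 = {s0, s1, s2, s3, s4, s5}; fixed.
Sat(EF idle) = {s0, s1, s2, s3, s4, s5}
s3 ∈ Sat(EF idle) = {s0, s1, s2, s3, s4, s5}, so the formula holds at s3.

Yes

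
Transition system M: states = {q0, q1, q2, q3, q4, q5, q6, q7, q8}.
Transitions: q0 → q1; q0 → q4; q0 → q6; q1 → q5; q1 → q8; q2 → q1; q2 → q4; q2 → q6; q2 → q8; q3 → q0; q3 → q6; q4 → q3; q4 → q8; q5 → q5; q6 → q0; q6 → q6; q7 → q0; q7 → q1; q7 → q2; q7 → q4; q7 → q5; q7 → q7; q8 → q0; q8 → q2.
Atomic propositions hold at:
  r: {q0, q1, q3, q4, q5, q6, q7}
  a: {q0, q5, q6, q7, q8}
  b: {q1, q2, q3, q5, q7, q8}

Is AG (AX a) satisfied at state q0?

Sat(AX a) = {s : every successor in {q0, q5, q6, q7, q8}} = {q1, q3, q5, q6}
AG (AX a): greatest fixpoint, start Z0 = {q1, q3, q5, q6}, keep only states in Sat with every successor in Z. Z1 = {q5}; fixed.
Sat(AG (AX a)) = {q5}
q0 ∉ Sat(AG (AX a)) = {q5}, so the formula does not hold at q0.

No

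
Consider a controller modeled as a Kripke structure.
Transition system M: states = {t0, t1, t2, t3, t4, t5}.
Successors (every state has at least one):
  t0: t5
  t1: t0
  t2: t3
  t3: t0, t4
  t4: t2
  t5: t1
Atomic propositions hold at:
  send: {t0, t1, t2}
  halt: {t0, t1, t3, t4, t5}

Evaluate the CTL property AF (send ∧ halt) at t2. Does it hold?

No

Sat(send ∧ halt) = {t0, t1}
AF (send ∧ halt): least fixpoint, start Z0 = {t0, t1}, add states with every successor in Z. Z1 = {t0, t1, t5}; fixed.
Sat(AF (send ∧ halt)) = {t0, t1, t5}
t2 ∉ Sat(AF (send ∧ halt)) = {t0, t1, t5}, so the formula does not hold at t2.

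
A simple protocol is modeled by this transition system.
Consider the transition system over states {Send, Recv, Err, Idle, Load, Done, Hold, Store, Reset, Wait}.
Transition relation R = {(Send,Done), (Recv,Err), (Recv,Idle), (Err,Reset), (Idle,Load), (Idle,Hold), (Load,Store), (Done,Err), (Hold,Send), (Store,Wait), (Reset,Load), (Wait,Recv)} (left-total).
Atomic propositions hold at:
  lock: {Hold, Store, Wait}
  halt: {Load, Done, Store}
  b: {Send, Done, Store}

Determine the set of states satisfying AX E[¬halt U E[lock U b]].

Sat(¬halt) = {Send, Recv, Err, Idle, Hold, Reset, Wait}
E[lock U b]: least fixpoint, start Z0 = Sat(b) = {Send, Done, Store}, add states in Sat(lock) with some successor in Z. Z1 = {Send, Done, Hold, Store}; fixed.
Sat(E[lock U b]) = {Send, Done, Hold, Store}
E[¬halt U E[lock U b]]: least fixpoint, start Z0 = Sat(E[lock U b]) = {Send, Done, Hold, Store}, add states in Sat(¬halt) with some successor in Z. Z1 = {Send, Idle, Done, Hold, Store}; Z2 = {Send, Recv, Idle, Done, Hold, Store}; Z3 = {Send, Recv, Idle, Done, Hold, Store, Wait}; fixed.
Sat(E[¬halt U E[lock U b]]) = {Send, Recv, Idle, Done, Hold, Store, Wait}
Sat(AX E[¬halt U E[lock U b]]) = {s : every successor in {Send, Recv, Idle, Done, Hold, Store, Wait}} = {Send, Load, Hold, Store, Wait}

{Send, Load, Hold, Store, Wait}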